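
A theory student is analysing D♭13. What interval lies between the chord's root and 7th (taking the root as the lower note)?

The chord tones of D♭ dominant thirteenth are D♭ F A♭ C♭ E♭ B♭.
Root = D♭; 7th = C♭.
From D♭ to C♭: 10 semitones over a seventh = minor.

minor seventh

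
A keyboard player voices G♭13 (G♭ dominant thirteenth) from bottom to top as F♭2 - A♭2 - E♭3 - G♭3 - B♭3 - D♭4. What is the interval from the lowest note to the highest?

major thirteenth

The outer voices are F♭2 and D♭4.
F♭ up to D♭ spans 13 letter names and 21 semitones — a major thirteenth.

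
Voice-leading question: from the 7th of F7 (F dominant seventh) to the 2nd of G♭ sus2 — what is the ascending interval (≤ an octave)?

F7 (F dominant seventh) has E♭ as its 7th, and G♭ sus2 has A♭ as its 2nd.
E♭ up to A♭ spans 4 letter names and 5 semitones — a perfect fourth.

perfect fourth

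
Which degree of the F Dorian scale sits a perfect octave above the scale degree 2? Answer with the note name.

The scale is F G A♭ B♭ C D E♭.
The scale degree 2 is G; a perfect octave above that is G — scale degree 2.

G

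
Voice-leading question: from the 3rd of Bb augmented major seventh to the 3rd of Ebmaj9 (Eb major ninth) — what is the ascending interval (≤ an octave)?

perfect 4th

The 3rd of Bb augmented major seventh is D; the 3rd of Ebmaj9 (Eb major ninth) is G.
Counting 4 letters and 5 half steps from D gives a perfect fourth.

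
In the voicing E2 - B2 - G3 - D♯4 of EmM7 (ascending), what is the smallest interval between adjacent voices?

perfect fifth

Adjacent intervals: E2→B2 = perfect fifth; B2→G3 = minor sixth; G3→D♯4 = augmented fifth.
The smallest is E2 to B2, a perfect fifth (7 semitones).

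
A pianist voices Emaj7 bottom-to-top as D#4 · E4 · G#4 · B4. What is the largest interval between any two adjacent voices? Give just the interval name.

major 3rd

Adjacent intervals: D#4→E4 = minor second; E4→G#4 = major third; G#4→B4 = minor third.
The largest is E4 to G#4, a major third (4 semitones).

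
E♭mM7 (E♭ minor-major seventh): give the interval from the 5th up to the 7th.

major third

E♭m(maj7) is spelled E♭, G♭, B♭, D.
So we need the interval from B♭ up to D.
Counting 3 letters and 4 half steps from B♭ gives a major third.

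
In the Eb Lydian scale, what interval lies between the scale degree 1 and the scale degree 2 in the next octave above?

M9

Eb lydian: Eb F G A Bb C D.
So we need the interval from Eb up to F.
From Eb to F is 14 semitones, exactly the major ninth.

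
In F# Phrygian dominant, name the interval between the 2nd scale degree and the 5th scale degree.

F# phrygian dominant: F# G A# B C# D E.
2nd scale degree = G; 5th degree = C#.
G up to C# is 6 semitones, a half step wider than a perfect fourth, so the interval is augmented.

augmented fourth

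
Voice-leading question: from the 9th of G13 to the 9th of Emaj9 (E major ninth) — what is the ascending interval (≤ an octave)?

G13 has A as its 9th, and Emaj9 (E major ninth) has F# as its 9th.
Counting 6 letters and 9 half steps from A gives a major sixth.

major 6th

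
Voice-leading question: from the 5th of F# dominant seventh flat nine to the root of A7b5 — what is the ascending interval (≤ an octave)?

F# dominant seventh flat nine has C# as its 5th, and A7b5 has A as its root.
C# up to A is 8 semitones, a half step narrower than a major sixth, so the interval is minor.

minor sixth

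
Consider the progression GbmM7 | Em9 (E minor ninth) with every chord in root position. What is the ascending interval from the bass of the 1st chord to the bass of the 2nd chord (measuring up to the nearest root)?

augmented sixth

The roots are Gb and E.
Gb up to E is 10 semitones, a half step wider than a major sixth, so the interval is augmented.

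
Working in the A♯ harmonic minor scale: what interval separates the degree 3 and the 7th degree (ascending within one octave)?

The scale runs A♯ B♯ C♯ D♯ E♯ F♯ G𝄪.
The degree 3 is C♯ and the scale degree 7 is G𝄪.
C♯ up to G𝄪 is 8 semitones, a half step wider than a perfect fifth, so the interval is augmented.

augmented fifth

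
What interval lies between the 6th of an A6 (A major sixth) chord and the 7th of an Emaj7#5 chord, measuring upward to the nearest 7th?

M6

The 6th of A6 (A major sixth) is F♯; the 7th of Emaj7#5 is D♯.
F♯ up to D♯ spans 6 letter names and 9 semitones — a major sixth.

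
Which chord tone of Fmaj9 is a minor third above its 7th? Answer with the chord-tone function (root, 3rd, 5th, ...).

9th

Spelling the chord: F–A–C–E–G.
The 7th is E. A minor third above E is G.
G is the chord's 9th.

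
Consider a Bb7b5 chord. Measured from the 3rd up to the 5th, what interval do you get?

diminished third

Bb dominant seventh flat five is spelled Bb, D, Fb, Ab.
3rd = D; 5th = Fb.
From D to Fb: 2 semitones over a third = diminished.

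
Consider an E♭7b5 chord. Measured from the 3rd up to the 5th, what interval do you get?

The chord tones of E♭7b5 (E♭ dominant seventh flat five) are E♭-G-B𝄫-D♭.
That puts G below B𝄫.
G up to B𝄫 is 2 semitones, a whole step narrower than a major third, so the interval is diminished.

d3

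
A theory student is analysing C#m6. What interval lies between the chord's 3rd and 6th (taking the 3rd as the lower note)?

augmented fourth

Spelling the chord: C#-E-G#-A#.
So we need the interval from E up to A#.
4 letter names make it a fourth; at 6 semitones (a half step wider than perfect) the quality is augmented.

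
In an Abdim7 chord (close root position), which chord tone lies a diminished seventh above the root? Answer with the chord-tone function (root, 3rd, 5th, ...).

Ab°7: Ab-Cb-Ebb-Gbb.
The root is Ab. A diminished seventh above Ab is Gbb.
Gbb is the chord's 7th.

7th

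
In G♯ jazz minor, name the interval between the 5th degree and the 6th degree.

G♯ melodic minor: G♯ A♯ B C♯ D♯ E♯ F𝄪.
The 5th degree is D♯ and the 6th scale degree is E♯.
Counting 2 letters and 2 half steps from D♯ gives a major second.

major second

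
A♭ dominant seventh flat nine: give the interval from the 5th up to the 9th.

The chord tones of A♭7b9 are A♭, C, E♭, G♭, B𝄫.
The 5th is E♭ and the 9th is B𝄫.
E♭ up to B𝄫 is 6 semitones, a half step narrower than a perfect fifth, so the interval is diminished.

d5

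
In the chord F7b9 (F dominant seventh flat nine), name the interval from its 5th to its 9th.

diminished 5th

The chord tones of F7b9 (F dominant seventh flat nine) are F-A-C-Eb-Gb.
So we need the interval from C up to Gb.
C up to Gb is 6 semitones, a half step narrower than a perfect fifth, so the interval is diminished.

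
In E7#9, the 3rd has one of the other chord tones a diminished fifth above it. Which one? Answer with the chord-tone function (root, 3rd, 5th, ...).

7th

E7#9 (E dominant seventh sharp nine) is spelled E G# B D F##.
The 3rd is G#. A diminished fifth above G# is D.
D is the chord's 7th.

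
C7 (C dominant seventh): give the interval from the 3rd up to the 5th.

Spelling the chord: C–E–G–B♭.
That puts E below G.
E up to G is 3 semitones, a half step narrower than a major third, so the interval is minor.

minor third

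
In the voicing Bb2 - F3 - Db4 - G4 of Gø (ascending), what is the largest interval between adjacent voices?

m6

Adjacent intervals: Bb2→F3 = perfect fifth; F3→Db4 = minor sixth; Db4→G4 = augmented fourth.
The largest is F3 to Db4, a minor sixth (8 semitones).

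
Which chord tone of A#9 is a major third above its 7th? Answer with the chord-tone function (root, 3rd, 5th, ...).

Spelling the chord: A#–C##–E#–G#–B#.
The 7th is G#. A major third above G# is B#.
B# is the chord's 9th.

9th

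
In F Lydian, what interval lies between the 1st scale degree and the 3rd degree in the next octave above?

major 10th

Spelling F Lydian: F G A B C D E.
1st scale degree = F; 3rd scale degree (up an octave) = A.
F up to A spans 10 letter names and 16 semitones — a major tenth.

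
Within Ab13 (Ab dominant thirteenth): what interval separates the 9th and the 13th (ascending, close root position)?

perfect 5th

Ab13: Ab–C–Eb–Gb–Bb–F.
That puts Bb below F.
From Bb to F is 7 semitones, exactly the perfect fifth.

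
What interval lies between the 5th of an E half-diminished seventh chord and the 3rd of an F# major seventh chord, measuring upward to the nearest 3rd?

The 5th of E half-diminished seventh is Bb; the 3rd of F# major seventh is A#.
7 letter names make it a seventh; at 12 semitones (a half step wider than major) the quality is augmented.

augmented seventh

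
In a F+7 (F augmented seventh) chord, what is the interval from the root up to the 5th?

augmented fifth

F augmented seventh: F-A-C#-Eb.
That puts F below C#.
5 letter names make it a fifth; at 8 semitones (a half step wider than perfect) the quality is augmented.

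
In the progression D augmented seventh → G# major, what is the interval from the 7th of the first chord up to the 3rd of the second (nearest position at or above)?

augmented seventh

D augmented seventh has C as its 7th, and G# major has B# as its 3rd.
C up to B# is 12 semitones, a half step wider than a major seventh, so the interval is augmented.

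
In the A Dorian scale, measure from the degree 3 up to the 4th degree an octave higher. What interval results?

Spelling the A Dorian scale: A B C D E F# G.
The degree 3 is C and the degree 4 (up an octave) is D.
C up to D spans 9 letter names and 14 semitones — a major ninth.

major ninth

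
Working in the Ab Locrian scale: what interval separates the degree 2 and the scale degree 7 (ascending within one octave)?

Ab locrian: Ab Bbb Cb Db Ebb Fb Gb.
So we need the interval from Bbb up to Gb.
Counting 6 letters and 9 half steps from Bbb gives a major sixth.

M6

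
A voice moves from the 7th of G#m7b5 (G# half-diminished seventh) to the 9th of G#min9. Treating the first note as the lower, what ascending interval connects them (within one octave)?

The 7th of G#m7b5 (G# half-diminished seventh) is F#; the 9th of G#min9 is A#.
Counting 3 letters and 4 half steps from F# gives a major third.

major third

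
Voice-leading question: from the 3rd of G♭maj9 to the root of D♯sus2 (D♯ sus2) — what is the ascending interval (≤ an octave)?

G♭maj9 has B♭ as its 3rd, and D♯sus2 (D♯ sus2) has D♯ as its root.
3 letter names make it a third; at 5 semitones (a half step wider than major) the quality is augmented.

augmented third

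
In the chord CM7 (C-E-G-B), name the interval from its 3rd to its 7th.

perfect fifth

3rd = E; 7th = B.
Counting 5 letters and 7 half steps from E gives a perfect fifth.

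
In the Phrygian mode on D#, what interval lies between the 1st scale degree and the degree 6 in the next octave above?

D# phrygian: D# E F# G# A# B C#.
The 1st scale degree is D# and the degree 6 (up an octave) is B.
D# up to B is 20 semitones, a half step narrower than a major thirteenth, so the interval is minor.

minor thirteenth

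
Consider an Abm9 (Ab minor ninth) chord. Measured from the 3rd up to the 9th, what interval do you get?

major seventh

The chord tones of Abmin9 are Ab, Cb, Eb, Gb, Bb.
The 3rd is Cb and the 9th is Bb.
From Cb to Bb is 11 semitones, exactly the major seventh.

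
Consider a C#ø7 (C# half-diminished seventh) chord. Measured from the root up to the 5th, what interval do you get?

diminished fifth

C# half-diminished seventh is spelled C#–E–G–B.
The root is C# and the 5th is G.
C# up to G is 6 semitones, a half step narrower than a perfect fifth, so the interval is diminished.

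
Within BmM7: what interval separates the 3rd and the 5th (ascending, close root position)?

BmM7 (B minor-major seventh): B-D-F#-A#.
That puts D below F#.
D up to F# spans 3 letter names and 4 semitones — a major third.

major 3rd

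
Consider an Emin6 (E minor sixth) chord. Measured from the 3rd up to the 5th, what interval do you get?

Spelling the chord: E–G–B–C#.
The 3rd is G and the 5th is B.
G up to B spans 3 letter names and 4 semitones — a major third.

major third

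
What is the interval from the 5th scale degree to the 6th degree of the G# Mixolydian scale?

major second

G# mixolydian: G# A# B# C# D# E# F#.
5th scale degree = D#; 6th scale degree = E#.
Counting 2 letters and 2 half steps from D# gives a major second.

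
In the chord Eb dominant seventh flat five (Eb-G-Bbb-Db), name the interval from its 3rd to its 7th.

The 3rd is G and the 7th is Db.
5 letter names make it a fifth; at 6 semitones (a half step narrower than perfect) the quality is diminished.

d5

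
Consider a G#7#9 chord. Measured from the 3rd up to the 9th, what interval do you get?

major 7th

The chord tones of G#7#9 are G#–B#–D#–F#–A##.
That puts B# below A##.
B# up to A## spans 7 letter names and 11 semitones — a major seventh.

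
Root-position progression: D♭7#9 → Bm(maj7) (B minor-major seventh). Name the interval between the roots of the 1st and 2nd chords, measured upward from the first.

The roots are D♭ and B.
From D♭ to B: 10 semitones over a sixth = augmented.

augmented sixth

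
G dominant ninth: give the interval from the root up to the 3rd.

major third

G9: G–B–D–F–A.
That puts G below B.
G up to B spans 3 letter names and 4 semitones — a major third.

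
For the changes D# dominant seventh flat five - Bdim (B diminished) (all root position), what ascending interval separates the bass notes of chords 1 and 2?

minor sixth

The roots are D# and B.
6 letter names make it a sixth; at 8 semitones (a half step narrower than major) the quality is minor.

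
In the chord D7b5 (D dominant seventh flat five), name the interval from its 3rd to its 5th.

D7b5 (D dominant seventh flat five): D–F♯–A♭–C.
That puts F♯ below A♭.
F♯ up to A♭ is 2 semitones, a whole step narrower than a major third, so the interval is diminished.

d3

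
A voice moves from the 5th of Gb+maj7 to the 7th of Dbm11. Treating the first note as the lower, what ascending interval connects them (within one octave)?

The 5th of Gb+maj7 is D; the 7th of Dbm11 is Cb.
D up to Cb is 9 semitones, a whole step narrower than a major seventh, so the interval is diminished.

diminished seventh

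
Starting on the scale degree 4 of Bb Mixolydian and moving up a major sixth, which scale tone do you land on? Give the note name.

C

The scale is Bb C D Eb F G Ab.
The scale degree 4 is Eb; a major sixth above that is C — scale degree 2.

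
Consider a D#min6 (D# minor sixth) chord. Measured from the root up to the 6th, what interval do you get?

The chord tones of D#min6 are D#-F#-A#-B#.
That puts D# below B#.
D# up to B# spans 6 letter names and 9 semitones — a major sixth.

major 6th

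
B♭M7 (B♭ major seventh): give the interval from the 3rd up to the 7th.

B♭M7 (B♭ major seventh) is spelled B♭-D-F-A.
That puts D below A.
From D to A is 7 semitones, exactly the perfect fifth.

perfect 5th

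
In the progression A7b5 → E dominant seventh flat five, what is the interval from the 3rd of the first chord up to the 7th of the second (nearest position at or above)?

minor second

The 3rd of A7b5 is C#; the 7th of E dominant seventh flat five is D.
From C# to D: 1 semitone over a second = minor.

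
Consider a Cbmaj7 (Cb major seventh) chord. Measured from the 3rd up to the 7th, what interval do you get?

CbM7 is spelled Cb, Eb, Gb, Bb.
So we need the interval from Eb up to Bb.
Eb up to Bb spans 5 letter names and 7 semitones — a perfect fifth.

perfect fifth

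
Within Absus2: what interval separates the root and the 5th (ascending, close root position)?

Spelling the chord: Ab Bb Eb.
That puts Ab below Eb.
Ab up to Eb spans 5 letter names and 7 semitones — a perfect fifth.

perfect fifth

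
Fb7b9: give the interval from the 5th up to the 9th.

Fb dominant seventh flat nine is spelled Fb–Ab–Cb–Ebb–Gbb.
So we need the interval from Cb up to Gbb.
Cb up to Gbb is 6 semitones, a half step narrower than a perfect fifth, so the interval is diminished.

diminished fifth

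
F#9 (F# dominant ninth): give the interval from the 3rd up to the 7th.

F#9 is spelled F#–A#–C#–E–G#.
3rd = A#; 7th = E.
5 letter names make it a fifth; at 6 semitones (a half step narrower than perfect) the quality is diminished.
That tritone between 3rd and 7th is what gives the dominant seventh its pull toward resolution.

diminished fifth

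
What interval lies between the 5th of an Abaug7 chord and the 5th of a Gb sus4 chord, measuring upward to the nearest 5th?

Abaug7 has E as its 5th, and Gb sus4 has Db as its 5th.
E up to Db is 9 semitones, a whole step narrower than a major seventh, so the interval is diminished.

diminished 7th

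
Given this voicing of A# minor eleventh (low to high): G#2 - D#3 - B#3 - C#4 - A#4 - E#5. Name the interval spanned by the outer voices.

The outer voices are G#2 and E#5.
Counting 20 letters and 33 half steps from G# gives a major 20th.

M20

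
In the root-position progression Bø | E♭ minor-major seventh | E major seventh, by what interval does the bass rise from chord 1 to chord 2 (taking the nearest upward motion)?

The roots are B and E♭.
4 letter names make it a fourth; at 4 semitones (a half step narrower than perfect) the quality is diminished.

diminished fourth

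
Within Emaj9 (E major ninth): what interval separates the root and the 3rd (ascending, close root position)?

M3

Emaj9 (E major ninth): E–G♯–B–D♯–F♯.
Root = E; 3rd = G♯.
E up to G♯ spans 3 letter names and 4 semitones — a major third.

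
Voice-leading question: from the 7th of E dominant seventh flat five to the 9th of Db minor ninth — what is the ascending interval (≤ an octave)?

The 7th of E dominant seventh flat five is D; the 9th of Db minor ninth is Eb.
D up to Eb is 1 semitone, a half step narrower than a major second, so the interval is minor.

minor second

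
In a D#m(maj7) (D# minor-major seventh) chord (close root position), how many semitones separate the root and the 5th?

7

D#mM7 is spelled D#–F#–A#–C##.
D# to A# is a perfect fifth: 7 semitones.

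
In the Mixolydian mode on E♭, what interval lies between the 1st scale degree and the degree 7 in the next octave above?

minor 14th

The scale runs E♭ F G A♭ B♭ C D♭.
So we need the interval from E♭ up to D♭.
14 letter names make it a fourteenth; at 22 semitones (a half step narrower than major) the quality is minor.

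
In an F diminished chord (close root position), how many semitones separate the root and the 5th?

6

Fdim: F–A♭–C♭.
F to C♭ is a diminished fifth: 6 semitones.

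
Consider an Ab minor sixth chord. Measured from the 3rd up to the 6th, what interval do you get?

augmented fourth

The chord tones of Ab minor sixth are Ab–Cb–Eb–F.
The 3rd is Cb and the 6th is F.
4 letter names make it a fourth; at 6 semitones (a half step wider than perfect) the quality is augmented.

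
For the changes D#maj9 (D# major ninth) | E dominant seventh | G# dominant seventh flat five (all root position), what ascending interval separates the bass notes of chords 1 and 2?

The roots are D# and E.
2 letter names make it a second; at 1 semitone (a half step narrower than major) the quality is minor.

minor second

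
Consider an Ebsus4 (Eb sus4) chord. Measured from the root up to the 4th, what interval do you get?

perfect 4th

The chord tones of Ebsus4 (Eb sus4) are Eb, Ab, Bb.
Root = Eb; 4th = Ab.
From Eb to Ab is 5 semitones, exactly the perfect fourth.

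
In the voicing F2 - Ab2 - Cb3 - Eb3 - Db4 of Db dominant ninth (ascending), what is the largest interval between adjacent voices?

Adjacent intervals: F2→Ab2 = minor third; Ab2→Cb3 = minor third; Cb3→Eb3 = major third; Eb3→Db4 = minor seventh.
The largest is Eb3 to Db4, a minor seventh (10 semitones).

minor 7th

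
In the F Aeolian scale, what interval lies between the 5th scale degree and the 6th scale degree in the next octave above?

F natural minor: F G Ab Bb C Db Eb.
So we need the interval from C up to Db.
From C to Db: 13 semitones over a ninth = minor.

minor 9th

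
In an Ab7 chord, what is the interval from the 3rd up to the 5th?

Ab7 (Ab dominant seventh): Ab–C–Eb–Gb.
That puts C below Eb.
From C to Eb: 3 semitones over a third = minor.

minor 3rd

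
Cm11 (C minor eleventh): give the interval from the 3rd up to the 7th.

perfect 5th

The chord tones of Cm11 (C minor eleventh) are C, Eb, G, Bb, D, F.
That puts Eb below Bb.
From Eb to Bb is 7 semitones, exactly the perfect fifth.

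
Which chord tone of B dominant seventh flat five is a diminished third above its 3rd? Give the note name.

F

The chord tones of B7b5 are B-D#-F-A.
The 3rd is D#. A diminished third above D# is F.
F is the chord's 5th.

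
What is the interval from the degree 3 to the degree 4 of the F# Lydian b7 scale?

major second

F# lydian dominant: F# G# A# B# C# D# E.
Degree 3 = A#; 4th scale degree = B#.
Counting 2 letters and 2 half steps from A# gives a major second.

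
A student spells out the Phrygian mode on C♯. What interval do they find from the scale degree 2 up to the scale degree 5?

C♯ phrygian: C♯ D E F♯ G♯ A B.
That puts D below G♯.
From D to G♯: 6 semitones over a fourth = augmented.

augmented 4th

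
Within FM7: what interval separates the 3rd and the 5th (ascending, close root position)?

minor 3rd

The chord tones of F major seventh are F-A-C-E.
That puts A below C.
3 letter names make it a third; at 3 semitones (a half step narrower than major) the quality is minor.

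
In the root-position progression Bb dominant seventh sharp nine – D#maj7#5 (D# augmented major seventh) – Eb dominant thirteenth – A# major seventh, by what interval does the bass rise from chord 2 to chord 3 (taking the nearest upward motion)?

The roots are D# and Eb.
D# up to Eb is 0 semitones, a whole step narrower than a major second, so the interval is diminished.

d2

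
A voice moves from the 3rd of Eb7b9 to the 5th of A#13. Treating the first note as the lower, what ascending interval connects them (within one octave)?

A6

The 3rd of Eb7b9 is G; the 5th of A#13 is E#.
From G to E#: 10 semitones over a sixth = augmented.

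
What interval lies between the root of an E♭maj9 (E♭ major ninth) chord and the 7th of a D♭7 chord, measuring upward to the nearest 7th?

E♭maj9 (E♭ major ninth) has E♭ as its root, and D♭7 has C♭ as its 7th.
6 letter names make it a sixth; at 8 semitones (a half step narrower than major) the quality is minor.

minor sixth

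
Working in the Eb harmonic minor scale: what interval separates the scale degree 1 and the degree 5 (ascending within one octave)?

P5

Spelling the Eb harmonic minor scale: Eb F Gb Ab Bb Cb D.
Scale degree 1 = Eb; 5th degree = Bb.
Counting 5 letters and 7 half steps from Eb gives a perfect fifth.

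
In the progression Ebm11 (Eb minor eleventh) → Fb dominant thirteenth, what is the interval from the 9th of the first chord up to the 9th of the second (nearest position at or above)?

The 9th of Ebm11 (Eb minor eleventh) is F; the 9th of Fb dominant thirteenth is Gb.
2 letter names make it a second; at 1 semitone (a half step narrower than major) the quality is minor.

minor second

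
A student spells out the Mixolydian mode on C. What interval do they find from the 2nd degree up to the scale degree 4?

Spelling the Mixolydian mode on C: C D E F G A B♭.
The 2nd degree is D and the degree 4 is F.
From D to F: 3 semitones over a third = minor.

minor third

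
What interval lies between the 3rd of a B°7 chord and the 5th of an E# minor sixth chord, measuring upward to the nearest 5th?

augmented sixth

B°7 has D as its 3rd, and E# minor sixth has B# as its 5th.
From D to B#: 10 semitones over a sixth = augmented.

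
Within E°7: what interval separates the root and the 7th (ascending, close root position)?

Spelling the chord: E, G, Bb, Db.
So we need the interval from E up to Db.
7 letter names make it a seventh; at 9 semitones (a whole step narrower than major) the quality is diminished.

diminished seventh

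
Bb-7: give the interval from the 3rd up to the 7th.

Spelling the chord: Bb Db F Ab.
So we need the interval from Db up to Ab.
Db up to Ab spans 5 letter names and 7 semitones — a perfect fifth.

perfect 5th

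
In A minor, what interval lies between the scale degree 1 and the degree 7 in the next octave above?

m14

A natural minor: A B C D E F G.
The scale degree 1 is A and the 7th scale degree (up an octave) is G.
From A to G: 22 semitones over a fourteenth = minor.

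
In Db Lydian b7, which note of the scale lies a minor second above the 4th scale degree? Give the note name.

Ab

The scale is Db Eb F G Ab Bb Cb.
The 4th scale degree is G; a minor second above that is Ab — scale degree 5.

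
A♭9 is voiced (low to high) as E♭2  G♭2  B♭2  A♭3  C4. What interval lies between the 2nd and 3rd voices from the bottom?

Those voices are G♭2 and B♭2.
Counting 3 letters and 4 half steps from G♭ gives a major third.

M3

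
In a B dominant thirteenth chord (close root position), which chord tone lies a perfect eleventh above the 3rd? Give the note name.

G#

B13 (B dominant thirteenth) is spelled B D# F# A C# G#.
The 3rd is D#. A perfect eleventh above D# is G#.
G# is the chord's 13th.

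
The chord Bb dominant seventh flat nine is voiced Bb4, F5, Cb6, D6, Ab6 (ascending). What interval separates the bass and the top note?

The outer voices are Bb4 and Ab6.
Bb up to Ab is 22 semitones, a half step narrower than a major fourteenth, so the interval is minor.

m14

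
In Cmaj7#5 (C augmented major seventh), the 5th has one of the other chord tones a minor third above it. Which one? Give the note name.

B

C+maj7 (C augmented major seventh) is spelled C, E, G#, B.
The 5th is G#. A minor third above G# is B.
B is the chord's 7th.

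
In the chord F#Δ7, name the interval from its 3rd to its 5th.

F#maj7 (F# major seventh): F#, A#, C#, E#.
3rd = A#; 5th = C#.
A# up to C# is 3 semitones, a half step narrower than a major third, so the interval is minor.

m3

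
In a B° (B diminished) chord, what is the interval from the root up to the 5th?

B diminished is spelled B, D, F.
The root is B and the 5th is F.
5 letter names make it a fifth; at 6 semitones (a half step narrower than perfect) the quality is diminished.

diminished fifth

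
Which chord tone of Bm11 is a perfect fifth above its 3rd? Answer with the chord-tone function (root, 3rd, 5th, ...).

Bm11 (B minor eleventh): B–D–F#–A–C#–E.
The 3rd is D. A perfect fifth above D is A.
A is the chord's 7th.

7th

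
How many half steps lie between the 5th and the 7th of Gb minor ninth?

Gbmin9 (Gb minor ninth) is spelled Gb Bbb Db Fb Ab.
Db to Fb is a minor third: 3 semitones.

3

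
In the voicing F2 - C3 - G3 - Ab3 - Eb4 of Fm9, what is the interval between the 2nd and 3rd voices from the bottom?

Those voices are C3 and G3.
C up to G spans 5 letter names and 7 semitones — a perfect fifth.

P5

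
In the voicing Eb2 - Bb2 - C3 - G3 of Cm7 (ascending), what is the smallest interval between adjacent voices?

major 2nd

Adjacent intervals: Eb2→Bb2 = perfect fifth; Bb2→C3 = major second; C3→G3 = perfect fifth.
The smallest is Bb2 to C3, a major second (2 semitones).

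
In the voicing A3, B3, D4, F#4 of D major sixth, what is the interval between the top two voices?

Those voices are D4 and F#4.
Counting 3 letters and 4 half steps from D gives a major third.

M3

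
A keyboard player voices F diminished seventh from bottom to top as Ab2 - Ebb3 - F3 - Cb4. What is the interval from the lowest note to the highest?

The outer voices are Ab2 and Cb4.
Ab up to Cb is 15 semitones, a half step narrower than a major tenth, so the interval is minor.

minor tenth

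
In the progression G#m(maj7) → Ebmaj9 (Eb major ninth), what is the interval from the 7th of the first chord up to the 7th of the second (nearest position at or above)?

G#m(maj7) has F## as its 7th, and Ebmaj9 (Eb major ninth) has D as its 7th.
F## up to D is 7 semitones, a whole step narrower than a major sixth, so the interval is diminished.

d6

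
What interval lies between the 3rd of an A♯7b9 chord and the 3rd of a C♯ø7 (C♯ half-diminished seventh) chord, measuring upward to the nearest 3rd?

diminished third

A♯7b9 has C𝄪 as its 3rd, and C♯ø7 (C♯ half-diminished seventh) has E as its 3rd.
3 letter names make it a third; at 2 semitones (a whole step narrower than major) the quality is diminished.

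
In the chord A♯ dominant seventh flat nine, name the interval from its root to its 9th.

minor ninth

Spelling the chord: A♯ C𝄪 E♯ G♯ B.
The root is A♯ and the 9th is B.
9 letter names make it a ninth; at 13 semitones (a half step narrower than major) the quality is minor.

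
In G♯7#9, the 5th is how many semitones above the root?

7

Spelling the chord: G♯-B♯-D♯-F♯-A𝄪.
G♯ to D♯ is a perfect fifth: 7 semitones.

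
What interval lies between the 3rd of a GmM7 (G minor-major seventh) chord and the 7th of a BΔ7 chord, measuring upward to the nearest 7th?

The 3rd of GmM7 (G minor-major seventh) is B♭; the 7th of BΔ7 is A♯.
7 letter names make it a seventh; at 12 semitones (a half step wider than major) the quality is augmented.

augmented 7th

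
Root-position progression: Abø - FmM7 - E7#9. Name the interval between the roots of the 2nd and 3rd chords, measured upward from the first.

major seventh

The roots are F and E.
From F to E is 11 semitones, exactly the major seventh.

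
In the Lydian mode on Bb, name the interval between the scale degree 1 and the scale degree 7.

The scale runs Bb C D E F G A.
So we need the interval from Bb up to A.
Counting 7 letters and 11 half steps from Bb gives a major seventh.

major seventh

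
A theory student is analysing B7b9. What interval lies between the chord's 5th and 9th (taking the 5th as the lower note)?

B dominant seventh flat nine: B, D♯, F♯, A, C.
That puts F♯ below C.
From F♯ to C: 6 semitones over a fifth = diminished.

diminished fifth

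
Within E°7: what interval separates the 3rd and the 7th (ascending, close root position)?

diminished fifth

Spelling the chord: E G B♭ D♭.
That puts G below D♭.
G up to D♭ is 6 semitones, a half step narrower than a perfect fifth, so the interval is diminished.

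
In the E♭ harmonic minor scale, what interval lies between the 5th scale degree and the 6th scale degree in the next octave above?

minor 9th

The scale runs E♭ F G♭ A♭ B♭ C♭ D.
The 5th scale degree is B♭ and the 6th degree (up an octave) is C♭.
B♭ up to C♭ is 13 semitones, a half step narrower than a major ninth, so the interval is minor.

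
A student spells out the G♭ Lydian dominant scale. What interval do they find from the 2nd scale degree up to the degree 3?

The scale runs G♭ A♭ B♭ C D♭ E♭ F♭.
So we need the interval from A♭ up to B♭.
Counting 2 letters and 2 half steps from A♭ gives a major second.

major second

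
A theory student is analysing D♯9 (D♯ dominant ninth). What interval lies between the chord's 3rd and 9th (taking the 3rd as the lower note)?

m7

D♯9 (D♯ dominant ninth) is spelled D♯ F𝄪 A♯ C♯ E♯.
So we need the interval from F𝄪 up to E♯.
From F𝄪 to E♯: 10 semitones over a seventh = minor.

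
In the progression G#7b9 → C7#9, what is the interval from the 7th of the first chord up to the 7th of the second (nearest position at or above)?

diminished fourth

The 7th of G#7b9 is F#; the 7th of C7#9 is Bb.
F# up to Bb is 4 semitones, a half step narrower than a perfect fourth, so the interval is diminished.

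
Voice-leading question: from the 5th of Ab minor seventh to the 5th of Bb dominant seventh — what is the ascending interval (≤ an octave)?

major second

The 5th of Ab minor seventh is Eb; the 5th of Bb dominant seventh is F.
Counting 2 letters and 2 half steps from Eb gives a major second.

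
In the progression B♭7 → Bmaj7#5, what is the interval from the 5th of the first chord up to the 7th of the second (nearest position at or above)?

The 5th of B♭7 is F; the 7th of Bmaj7#5 is A♯.
3 letter names make it a third; at 5 semitones (a half step wider than major) the quality is augmented.

augmented third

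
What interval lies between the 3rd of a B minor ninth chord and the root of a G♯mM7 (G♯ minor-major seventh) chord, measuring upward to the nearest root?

The 3rd of B minor ninth is D; the root of G♯mM7 (G♯ minor-major seventh) is G♯.
From D to G♯: 6 semitones over a fourth = augmented.

A4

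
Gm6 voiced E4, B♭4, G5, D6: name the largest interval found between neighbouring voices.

Adjacent intervals: E4→B♭4 = diminished fifth; B♭4→G5 = major sixth; G5→D6 = perfect fifth.
The largest is B♭4 to G5, a major sixth (9 semitones).

major 6th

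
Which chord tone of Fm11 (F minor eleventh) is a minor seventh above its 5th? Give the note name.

Spelling the chord: F, A♭, C, E♭, G, B♭.
The 5th is C. A minor seventh above C is B♭.
B♭ is the chord's 11th.

Bb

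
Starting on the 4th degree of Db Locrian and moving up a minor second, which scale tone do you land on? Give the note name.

The scale is Db Ebb Fb Gb Abb Bbb Cb.
The 4th degree is Gb; a minor second above that is Abb — scale degree 5.

Abb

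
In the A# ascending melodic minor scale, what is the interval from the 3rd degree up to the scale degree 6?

The scale runs A# B# C# D# E# F## G##.
3rd degree = C#; degree 6 = F##.
4 letter names make it a fourth; at 6 semitones (a half step wider than perfect) the quality is augmented.

augmented fourth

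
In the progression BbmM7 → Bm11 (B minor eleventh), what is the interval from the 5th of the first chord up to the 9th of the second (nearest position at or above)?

The 5th of BbmM7 is F; the 9th of Bm11 (B minor eleventh) is C#.
5 letter names make it a fifth; at 8 semitones (a half step wider than perfect) the quality is augmented.

augmented 5th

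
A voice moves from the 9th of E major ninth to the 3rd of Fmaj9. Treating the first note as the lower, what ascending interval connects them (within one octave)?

m3

The 9th of E major ninth is F#; the 3rd of Fmaj9 is A.
F# up to A is 3 semitones, a half step narrower than a major third, so the interval is minor.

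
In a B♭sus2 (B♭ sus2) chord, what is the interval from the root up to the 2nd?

M2

B♭sus2 (B♭ sus2) is spelled B♭–C–F.
So we need the interval from B♭ up to C.
B♭ up to C spans 2 letter names and 2 semitones — a major second.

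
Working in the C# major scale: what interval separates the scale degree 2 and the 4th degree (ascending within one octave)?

The scale runs C# D# E# F# G# A# B#.
The scale degree 2 is D# and the 4th scale degree is F#.
3 letter names make it a third; at 3 semitones (a half step narrower than major) the quality is minor.

minor 3rd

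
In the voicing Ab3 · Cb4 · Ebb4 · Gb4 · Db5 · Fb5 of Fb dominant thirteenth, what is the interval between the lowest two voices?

minor third

Those voices are Ab3 and Cb4.
From Ab to Cb: 3 semitones over a third = minor.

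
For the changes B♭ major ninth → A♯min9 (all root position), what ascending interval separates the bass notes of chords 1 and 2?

augmented 7th

The roots are B♭ and A♯.
B♭ up to A♯ is 12 semitones, a half step wider than a major seventh, so the interval is augmented.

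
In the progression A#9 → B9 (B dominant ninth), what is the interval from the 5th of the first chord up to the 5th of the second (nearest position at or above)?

minor second

A#9 has E# as its 5th, and B9 (B dominant ninth) has F# as its 5th.
E# up to F# is 1 semitone, a half step narrower than a major second, so the interval is minor.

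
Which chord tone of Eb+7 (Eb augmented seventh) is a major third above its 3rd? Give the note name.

B

Eb7#5: Eb–G–B–Db.
The 3rd is G. A major third above G is B.
B is the chord's 5th.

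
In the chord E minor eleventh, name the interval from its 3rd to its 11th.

Spelling the chord: E G B D F# A.
The 3rd is G and the 11th is A.
From G to A is 14 semitones, exactly the major ninth.

major ninth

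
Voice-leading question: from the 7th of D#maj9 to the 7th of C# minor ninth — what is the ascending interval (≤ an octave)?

diminished seventh

D#maj9 has C## as its 7th, and C# minor ninth has B as its 7th.
C## up to B is 9 semitones, a whole step narrower than a major seventh, so the interval is diminished.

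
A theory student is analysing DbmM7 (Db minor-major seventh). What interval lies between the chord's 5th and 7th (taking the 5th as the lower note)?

major 3rd

DbmM7: Db–Fb–Ab–C.
5th = Ab; 7th = C.
From Ab to C is 4 semitones, exactly the major third.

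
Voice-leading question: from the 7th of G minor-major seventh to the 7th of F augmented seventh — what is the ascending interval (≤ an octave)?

G minor-major seventh has F# as its 7th, and F augmented seventh has Eb as its 7th.
F# up to Eb is 9 semitones, a whole step narrower than a major seventh, so the interval is diminished.

diminished seventh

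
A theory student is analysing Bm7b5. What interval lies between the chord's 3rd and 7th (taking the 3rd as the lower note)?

Bø is spelled B-D-F-A.
So we need the interval from D up to A.
From D to A is 7 semitones, exactly the perfect fifth.

perfect fifth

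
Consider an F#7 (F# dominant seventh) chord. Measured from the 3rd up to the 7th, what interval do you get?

diminished 5th

The chord tones of F#7 are F#-A#-C#-E.
3rd = A#; 7th = E.
From A# to E: 6 semitones over a fifth = diminished.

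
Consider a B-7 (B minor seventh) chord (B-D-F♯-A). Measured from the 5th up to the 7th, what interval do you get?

5th = F♯; 7th = A.
F♯ up to A is 3 semitones, a half step narrower than a major third, so the interval is minor.

m3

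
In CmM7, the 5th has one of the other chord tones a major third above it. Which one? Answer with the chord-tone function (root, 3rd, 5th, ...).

7th

Spelling the chord: C E♭ G B.
The 5th is G. A major third above G is B.
B is the chord's 7th.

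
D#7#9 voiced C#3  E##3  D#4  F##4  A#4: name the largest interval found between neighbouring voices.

Adjacent intervals: C#3→E##3 = augmented third; E##3→D#4 = diminished seventh; D#4→F##4 = major third; F##4→A#4 = minor third.
The largest is E##3 to D#4, a diminished seventh (9 semitones).

diminished 7th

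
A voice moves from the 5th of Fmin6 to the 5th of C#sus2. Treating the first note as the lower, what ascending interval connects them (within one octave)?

augmented 5th

The 5th of Fmin6 is C; the 5th of C#sus2 is G#.
C up to G# is 8 semitones, a half step wider than a perfect fifth, so the interval is augmented.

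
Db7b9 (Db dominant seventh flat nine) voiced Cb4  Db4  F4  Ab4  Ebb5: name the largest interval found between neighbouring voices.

diminished 5th

Adjacent intervals: Cb4→Db4 = major second; Db4→F4 = major third; F4→Ab4 = minor third; Ab4→Ebb5 = diminished fifth.
The largest is Ab4 to Ebb5, a diminished fifth (6 semitones).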